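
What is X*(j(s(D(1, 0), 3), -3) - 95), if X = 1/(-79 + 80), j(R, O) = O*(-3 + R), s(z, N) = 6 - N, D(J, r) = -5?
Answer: -95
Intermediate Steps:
X = 1 (X = 1/1 = 1)
X*(j(s(D(1, 0), 3), -3) - 95) = 1*(-3*(-3 + (6 - 1*3)) - 95) = 1*(-3*(-3 + (6 - 3)) - 95) = 1*(-3*(-3 + 3) - 95) = 1*(-3*0 - 95) = 1*(0 - 95) = 1*(-95) = -95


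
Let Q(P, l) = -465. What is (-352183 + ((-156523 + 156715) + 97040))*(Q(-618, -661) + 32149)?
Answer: -8077867484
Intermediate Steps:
(-352183 + ((-156523 + 156715) + 97040))*(Q(-618, -661) + 32149) = (-352183 + ((-156523 + 156715) + 97040))*(-465 + 32149) = (-352183 + (192 + 97040))*31684 = (-352183 + 97232)*31684 = -254951*31684 = -8077867484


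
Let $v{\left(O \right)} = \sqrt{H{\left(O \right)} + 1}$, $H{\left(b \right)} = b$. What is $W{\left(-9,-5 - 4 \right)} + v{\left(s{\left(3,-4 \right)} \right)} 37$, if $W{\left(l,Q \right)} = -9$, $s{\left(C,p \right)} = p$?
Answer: $-9 + 37 i \sqrt{3} \approx -9.0 + 64.086 i$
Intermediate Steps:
$v{\left(O \right)} = \sqrt{1 + O}$ ($v{\left(O \right)} = \sqrt{O + 1} = \sqrt{1 + O}$)
$W{\left(-9,-5 - 4 \right)} + v{\left(s{\left(3,-4 \right)} \right)} 37 = -9 + \sqrt{1 - 4} \cdot 37 = -9 + \sqrt{-3} \cdot 37 = -9 + i \sqrt{3} \cdot 37 = -9 + 37 i \sqrt{3}$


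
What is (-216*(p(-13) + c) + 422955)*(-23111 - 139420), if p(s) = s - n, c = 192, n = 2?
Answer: -62529413913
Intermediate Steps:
p(s) = -2 + s (p(s) = s - 1*2 = s - 2 = -2 + s)
(-216*(p(-13) + c) + 422955)*(-23111 - 139420) = (-216*((-2 - 13) + 192) + 422955)*(-23111 - 139420) = (-216*(-15 + 192) + 422955)*(-162531) = (-216*177 + 422955)*(-162531) = (-38232 + 422955)*(-162531) = 384723*(-162531) = -62529413913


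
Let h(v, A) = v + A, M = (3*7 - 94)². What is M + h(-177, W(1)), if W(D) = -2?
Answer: 5150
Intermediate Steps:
M = 5329 (M = (21 - 94)² = (-73)² = 5329)
h(v, A) = A + v
M + h(-177, W(1)) = 5329 + (-2 - 177) = 5329 - 179 = 5150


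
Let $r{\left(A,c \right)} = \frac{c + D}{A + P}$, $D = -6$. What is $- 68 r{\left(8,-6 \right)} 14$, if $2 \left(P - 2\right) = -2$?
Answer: $\frac{3808}{3} \approx 1269.3$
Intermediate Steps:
$P = 1$ ($P = 2 + \frac{1}{2} \left(-2\right) = 2 - 1 = 1$)
$r{\left(A,c \right)} = \frac{-6 + c}{1 + A}$ ($r{\left(A,c \right)} = \frac{c - 6}{A + 1} = \frac{-6 + c}{1 + A}$)
$- 68 r{\left(8,-6 \right)} 14 = - 68 \frac{-6 - 6}{1 + 8} \cdot 14 = - 68 \cdot \frac{1}{9} \left(-12\right) 14 = \left(-68\right) \left(- \frac{4}{3}\right) 14 = \frac{272}{3} \cdot 14 = \frac{3808}{3}$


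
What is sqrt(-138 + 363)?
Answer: 15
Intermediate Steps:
sqrt(-138 + 363) = sqrt(225) = 15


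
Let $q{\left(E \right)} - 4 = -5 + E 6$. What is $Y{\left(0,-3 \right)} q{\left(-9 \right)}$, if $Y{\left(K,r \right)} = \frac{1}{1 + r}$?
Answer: $\frac{55}{2} \approx 27.5$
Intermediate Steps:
$q{\left(E \right)} = -1 + 6 E$ ($q{\left(E \right)} = 4 + \left(-5 + E 6\right) = 4 + \left(-5 + 6 E\right) = -1 + 6 E$)
$Y{\left(0,-3 \right)} q{\left(-9 \right)} = \frac{-1 + 6 \left(-9\right)}{1 - 3} = \frac{-1 - 54}{-2} = \left(- \frac{1}{2}\right) \left(-55\right) = \frac{55}{2}$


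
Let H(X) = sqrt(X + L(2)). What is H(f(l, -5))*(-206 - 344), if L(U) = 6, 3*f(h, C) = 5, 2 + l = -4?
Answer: -550*sqrt(69)/3 ≈ -1522.9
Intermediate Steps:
l = -6 (l = -2 - 4 = -6)
f(h, C) = 5/3 (f(h, C) = (1/3)*5 = 5/3)
H(X) = sqrt(6 + X) (H(X) = sqrt(X + 6) = sqrt(6 + X))
H(f(l, -5))*(-206 - 344) = sqrt(6 + 5/3)*(-206 - 344) = sqrt(23/3)*(-550) = (sqrt(69)/3)*(-550) = -550*sqrt(69)/3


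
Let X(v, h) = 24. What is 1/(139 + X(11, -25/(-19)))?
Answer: 1/163 ≈ 0.0061350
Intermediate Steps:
1/(139 + X(11, -25/(-19))) = 1/(139 + 24) = 1/163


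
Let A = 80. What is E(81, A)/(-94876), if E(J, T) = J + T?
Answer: -161/94876 ≈ -0.0016970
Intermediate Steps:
E(81, A)/(-94876) = (81 + 80)/(-94876) = 161*(-1/94876) = -161/94876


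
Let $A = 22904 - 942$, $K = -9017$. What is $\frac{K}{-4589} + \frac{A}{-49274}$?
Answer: $\frac{171760020}{113059193} \approx 1.5192$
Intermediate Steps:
$A = 21962$
$\frac{K}{-4589} + \frac{A}{-49274} = - \frac{9017}{-4589} + \frac{21962}{-49274} = \left(-9017\right) \left(- \frac{1}{4589}\right) + 21962 \left(- \frac{1}{49274}\right) = \frac{9017}{4589} - \frac{10981}{24637} = \frac{171760020}{113059193}$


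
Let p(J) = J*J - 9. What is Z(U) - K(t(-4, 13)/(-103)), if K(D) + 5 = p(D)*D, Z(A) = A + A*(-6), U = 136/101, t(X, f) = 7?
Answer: -258697649/110365427 ≈ -2.3440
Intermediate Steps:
U = 136/101 (U = 136*(1/101) = 136/101 ≈ 1.3465)
p(J) = -9 + J² (p(J) = J² - 9 = -9 + J²)
Z(A) = -5*A (Z(A) = A - 6*A = -5*A)
K(D) = -5 + D*(-9 + D²) (K(D) = -5 + (-9 + D²)*D = -5 + D*(-9 + D²))
Z(U) - K(t(-4, 13)/(-103)) = -5*136/101 - (-5 + (7/(-103))*(-9 + (7/(-103))²)) = -680/101 - (-5 + (7*(-1/103))*(-9 + (7*(-1/103))²)) = -680/101 - (-5 - 7*(-9 + (-7/103)²)/103) = -680/101 - (-5 - 7*(-9 + 49/10609)/103) = -680/101 - (-5 - 7/103*(-95432/10609)) = -680/101 - (-5 + 668024/1092727) = -680/101 - 1*(-4795611/1092727) = -680/101 + 4795611/1092727 = -258697649/110365427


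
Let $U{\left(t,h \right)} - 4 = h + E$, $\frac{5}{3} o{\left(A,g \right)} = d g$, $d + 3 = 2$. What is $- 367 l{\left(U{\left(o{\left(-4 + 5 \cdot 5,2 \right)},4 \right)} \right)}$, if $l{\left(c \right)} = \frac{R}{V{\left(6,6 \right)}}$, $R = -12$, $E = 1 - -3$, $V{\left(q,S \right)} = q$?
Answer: $734$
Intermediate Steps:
$E = 4$ ($E = 1 + 3 = 4$)
$d = -1$ ($d = -3 + 2 = -1$)
$o{\left(A,g \right)} = - \frac{3 g}{5}$ ($o{\left(A,g \right)} = \frac{3 \left(- g\right)}{5} = - \frac{3 g}{5}$)
$U{\left(t,h \right)} = 8 + h$ ($U{\left(t,h \right)} = 4 + \left(h + 4\right) = 4 + \left(4 + h\right) = 8 + h$)
$l{\left(c \right)} = -2$ ($l{\left(c \right)} = - \frac{12}{6} = \left(-12\right) \frac{1}{6} = -2$)
$- 367 l{\left(U{\left(o{\left(-4 + 5 \cdot 5,2 \right)},4 \right)} \right)} = \left(-367\right) \left(-2\right) = 734$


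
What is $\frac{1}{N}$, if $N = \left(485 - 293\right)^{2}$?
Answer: $\frac{1}{36864} \approx 2.7127 \cdot 10^{-5}$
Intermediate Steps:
$N = 36864$ ($N = 192^{2} = 36864$)
$\frac{1}{N} = \frac{1}{36864}$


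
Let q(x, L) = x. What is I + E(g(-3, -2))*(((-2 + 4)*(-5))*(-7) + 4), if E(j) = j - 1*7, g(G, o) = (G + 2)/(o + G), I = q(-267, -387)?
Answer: -3851/5 ≈ -770.20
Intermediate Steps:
I = -267
g(G, o) = (2 + G)/(G + o)
E(j) = -7 + j (E(j) = j - 7 = -7 + j)
I + E(g(-3, -2))*(((-2 + 4)*(-5))*(-7) + 4) = -267 + (-7 + (2 - 3)/(-3 - 2))*(((-2 + 4)*(-5))*(-7) + 4) = -267 + (-7 - 1/(-5))*((2*(-5))*(-7) + 4) = -267 + (-7 - ⅕*(-1))*(-10*(-7) + 4) = -267 + (-7 + ⅕)*(70 + 4) = -267 - 34/5*74 = -267 - 2516/5 = -3851/5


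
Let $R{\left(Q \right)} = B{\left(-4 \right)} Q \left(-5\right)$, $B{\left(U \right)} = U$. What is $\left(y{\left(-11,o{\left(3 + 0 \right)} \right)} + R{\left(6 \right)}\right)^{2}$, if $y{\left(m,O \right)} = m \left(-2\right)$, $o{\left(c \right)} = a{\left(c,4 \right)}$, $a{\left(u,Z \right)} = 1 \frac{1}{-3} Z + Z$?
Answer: $20164$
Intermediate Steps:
$a{\left(u,Z \right)} = \frac{2 Z}{3}$ ($a{\left(u,Z \right)} = 1 \left(- \frac{1}{3}\right) Z + Z = - \frac{Z}{3} + Z = \frac{2 Z}{3}$)
$o{\left(c \right)} = \frac{8}{3}$ ($o{\left(c \right)} = \frac{2}{3} \cdot 4 = \frac{8}{3}$)
$y{\left(m,O \right)} = - 2 m$
$R{\left(Q \right)} = 20 Q$ ($R{\left(Q \right)} = - 4 Q \left(-5\right) = 20 Q$)
$\left(y{\left(-11,o{\left(3 + 0 \right)} \right)} + R{\left(6 \right)}\right)^{2} = \left(\left(-2\right) \left(-11\right) + 20 \cdot 6\right)^{2} = \left(22 + 120\right)^{2} = 142^{2} = 20164$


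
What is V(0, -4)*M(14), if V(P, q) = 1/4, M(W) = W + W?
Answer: 7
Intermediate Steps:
M(W) = 2*W
V(P, q) = ¼
V(0, -4)*M(14) = (2*14)/4 = (¼)*28 = 7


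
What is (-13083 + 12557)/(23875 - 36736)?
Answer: 526/12861 ≈ 0.040899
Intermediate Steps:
(-13083 + 12557)/(23875 - 36736) = -526/(-12861) = -526*(-1/12861) = 526/12861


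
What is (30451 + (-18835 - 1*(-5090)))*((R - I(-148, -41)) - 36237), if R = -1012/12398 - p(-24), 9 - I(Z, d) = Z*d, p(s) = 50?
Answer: -3130435065868/6199 ≈ -5.0499e+8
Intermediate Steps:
I(Z, d) = 9 - Z*d
R = -310456/6199 (R = -1012/12398 - 1*50 = -1012*1/12398 - 50 = -506/6199 - 50 = -310456/6199 ≈ -50.082)
(30451 + (-18835 - 1*(-5090)))*((R - I(-148, -41)) - 36237) = (30451 + (-18835 - 1*(-5090)))*((-310456/6199 - (9 - 1*(-148)*(-41))) - 36237) = (30451 + (-18835 + 5090))*((-310456/6199 - (9 - 6068)) - 36237) = (30451 - 13745)*((-310456/6199 - 1*(-6059)) - 36237) = 16706*((-310456/6199 + 6059) - 36237) = 16706*(37249285/6199 - 36237) = 16706*(-187383878/6199) = -3130435065868/6199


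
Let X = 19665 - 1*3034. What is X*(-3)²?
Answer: 149679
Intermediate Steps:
X = 16631 (X = 19665 - 3034 = 16631)
X*(-3)² = 16631*(-3)² = 16631*9 = 149679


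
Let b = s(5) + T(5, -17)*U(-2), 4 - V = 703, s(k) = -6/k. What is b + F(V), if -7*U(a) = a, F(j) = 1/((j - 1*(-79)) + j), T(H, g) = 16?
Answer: 155607/46165 ≈ 3.3707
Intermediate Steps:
V = -699 (V = 4 - 1*703 = 4 - 703 = -699)
F(j) = 1/(79 + 2*j) (F(j) = 1/((j + 79) + j) = 1/((79 + j) + j) = 1/(79 + 2*j))
U(a) = -a/7
b = 118/35 (b = -6/5 + 16*(-⅐*(-2)) = -6*⅕ + 16*(2/7) = -6/5 + 32/7 = 118/35 ≈ 3.3714)
b + F(V) = 118/35 + 1/(79 + 2*(-699)) = 118/35 + 1/(79 - 1398) = 118/35 + 1/(-1319) = 118/35 - 1/1319 = 155607/46165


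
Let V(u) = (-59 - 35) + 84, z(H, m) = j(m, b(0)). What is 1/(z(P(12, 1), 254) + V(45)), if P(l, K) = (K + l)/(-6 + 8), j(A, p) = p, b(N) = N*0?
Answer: -1/10 ≈ -0.10000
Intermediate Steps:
b(N) = 0
P(l, K) = K/2 + l/2 (P(l, K) = (K + l)/2 = (K + l)*(1/2) = K/2 + l/2)
z(H, m) = 0
V(u) = -10 (V(u) = -94 + 84 = -10)
1/(z(P(12, 1), 254) + V(45)) = 1/(0 - 10) = 1/(-10) = -1/10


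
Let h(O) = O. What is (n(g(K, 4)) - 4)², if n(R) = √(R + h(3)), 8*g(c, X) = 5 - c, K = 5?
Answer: (4 - √3)² ≈ 5.1436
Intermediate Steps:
g(c, X) = 5/8 - c/8 (g(c, X) = (5 - c)/8 = 5/8 - c/8)
n(R) = √(3 + R) (n(R) = √(R + 3) = √(3 + R))
(n(g(K, 4)) - 4)² = (√(3 + (5/8 - ⅛*5)) - 4)² = (√(3 + (5/8 - 5/8)) - 4)² = (√(3 + 0) - 4)² = (√3 - 4)² = (-4 + √3)²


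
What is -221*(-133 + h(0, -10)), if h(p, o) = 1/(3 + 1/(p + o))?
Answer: 850187/29 ≈ 29317.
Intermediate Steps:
h(p, o) = 1/(3 + 1/(o + p))
-221*(-133 + h(0, -10)) = -221*(-133 + (-10 + 0)/(1 + 3*(-10) + 3*0)) = -221*(-133 - 10/(1 - 30 + 0)) = -221*(-133 - 10/(-29)) = -221*(-133 - 1/29*(-10)) = -221*(-133 + 10/29) = -221*(-3847/29) = 850187/29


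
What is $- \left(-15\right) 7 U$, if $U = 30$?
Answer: $3150$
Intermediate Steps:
$- \left(-15\right) 7 U = - \left(-15\right) 7 \cdot 30 = - \left(-105\right) 30 = \left(-1\right) \left(-3150\right) = 3150$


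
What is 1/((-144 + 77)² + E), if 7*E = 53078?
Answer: 7/84501 ≈ 8.2839e-5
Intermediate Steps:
E = 53078/7 (E = (⅐)*53078 = 53078/7 ≈ 7582.6)
1/((-144 + 77)² + E) = 1/((-144 + 77)² + 53078/7) = 1/((-67)² + 53078/7) = 1/(4489 + 53078/7) = 1/(84501/7) = 7/84501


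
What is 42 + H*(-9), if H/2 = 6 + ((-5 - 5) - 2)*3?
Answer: 582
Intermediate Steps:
H = -60 (H = 2*(6 + ((-5 - 5) - 2)*3) = 2*(6 + (-10 - 2)*3) = 2*(6 - 12*3) = 2*(6 - 36) = 2*(-30) = -60)
42 + H*(-9) = 42 - 60*(-9) = 42 + 540 = 582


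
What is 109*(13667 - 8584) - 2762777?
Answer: -2208730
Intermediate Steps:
109*(13667 - 8584) - 2762777 = 109*5083 - 2762777 = 554047 - 2762777 = -2208730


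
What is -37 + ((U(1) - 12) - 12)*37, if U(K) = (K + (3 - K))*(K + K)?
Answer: -703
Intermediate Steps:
U(K) = 6*K (U(K) = 3*(2*K) = 6*K)
-37 + ((U(1) - 12) - 12)*37 = -37 + ((6*1 - 12) - 12)*37 = -37 + ((6 - 12) - 12)*37 = -37 + (-6 - 12)*37 = -37 - 18*37 = -37 - 666 = -703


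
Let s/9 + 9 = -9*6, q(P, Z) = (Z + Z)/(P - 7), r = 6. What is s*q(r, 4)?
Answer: 4536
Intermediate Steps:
q(P, Z) = 2*Z/(-7 + P) (q(P, Z) = (2*Z)/(-7 + P) = 2*Z/(-7 + P))
s = -567 (s = -81 + 9*(-9*6) = -81 + 9*(-54) = -81 - 486 = -567)
s*q(r, 4) = -1134*4/(-7 + 6) = -1134*4/(-1) = -1134*4*(-1) = -567*(-8) = 4536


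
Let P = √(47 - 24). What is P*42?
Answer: 42*√23 ≈ 201.42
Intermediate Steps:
P = √23 ≈ 4.7958
P*42 = √23*42 = 42*√23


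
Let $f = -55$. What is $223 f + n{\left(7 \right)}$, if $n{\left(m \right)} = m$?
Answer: $-12258$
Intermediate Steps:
$223 f + n{\left(7 \right)} = 223 \left(-55\right) + 7 = -12265 + 7 = -12258$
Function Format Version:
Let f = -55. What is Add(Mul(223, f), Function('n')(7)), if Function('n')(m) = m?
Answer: -12258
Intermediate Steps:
Add(Mul(223, f), Function('n')(7)) = Add(Mul(223, -55), 7) = Add(-12265, 7) = -12258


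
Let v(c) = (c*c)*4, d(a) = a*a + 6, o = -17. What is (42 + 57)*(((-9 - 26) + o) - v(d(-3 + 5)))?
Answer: -44748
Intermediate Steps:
d(a) = 6 + a² (d(a) = a² + 6 = 6 + a²)
v(c) = 4*c² (v(c) = c²*4 = 4*c²)
(42 + 57)*(((-9 - 26) + o) - v(d(-3 + 5))) = (42 + 57)*(((-9 - 26) - 17) - 4*(6 + (-3 + 5)²)²) = 99*((-35 - 17) - 4*(6 + 2²)²) = 99*(-52 - 4*(6 + 4)²) = 99*(-52 - 4*10²) = 99*(-52 - 4*100) = 99*(-52 - 1*400) = 99*(-52 - 400) = 99*(-452) = -44748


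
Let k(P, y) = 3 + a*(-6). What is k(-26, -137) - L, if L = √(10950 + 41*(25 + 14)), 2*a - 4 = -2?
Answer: -3 - √12549 ≈ -115.02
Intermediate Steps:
a = 1 (a = 2 + (½)*(-2) = 2 - 1 = 1)
k(P, y) = -3 (k(P, y) = 3 + 1*(-6) = 3 - 6 = -3)
L = √12549 (L = √(10950 + 41*39) = √(10950 + 1599) = √12549 ≈ 112.02)
k(-26, -137) - L = -3 - √12549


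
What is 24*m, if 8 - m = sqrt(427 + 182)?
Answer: 192 - 24*sqrt(609) ≈ -400.27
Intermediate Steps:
m = 8 - sqrt(609) (m = 8 - sqrt(427 + 182) = 8 - sqrt(609) ≈ -16.678)
24*m = 24*(8 - sqrt(609)) = 192 - 24*sqrt(609)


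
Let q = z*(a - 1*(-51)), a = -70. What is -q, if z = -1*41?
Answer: -779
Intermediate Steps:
z = -41
q = 779 (q = -41*(-70 - 1*(-51)) = -41*(-70 + 51) = -41*(-19) = 779)
-q = -1*779 = -779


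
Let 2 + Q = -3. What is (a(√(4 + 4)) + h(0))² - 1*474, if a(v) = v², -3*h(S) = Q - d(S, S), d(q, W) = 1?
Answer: -374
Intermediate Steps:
Q = -5 (Q = -2 - 3 = -5)
h(S) = 2 (h(S) = -(-5 - 1*1)/3 = -(-5 - 1)/3 = -⅓*(-6) = 2)
(a(√(4 + 4)) + h(0))² - 1*474 = ((√(4 + 4))² + 2)² - 1*474 = ((√8)² + 2)² - 474 = ((2*√2)² + 2)² - 474 = (8 + 2)² - 474 = 10² - 474 = 100 - 474 = -374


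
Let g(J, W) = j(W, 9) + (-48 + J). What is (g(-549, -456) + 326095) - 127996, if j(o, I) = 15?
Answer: 197517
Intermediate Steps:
g(J, W) = -33 + J (g(J, W) = 15 + (-48 + J) = -33 + J)
(g(-549, -456) + 326095) - 127996 = ((-33 - 549) + 326095) - 127996 = (-582 + 326095) - 127996 = 325513 - 127996 = 197517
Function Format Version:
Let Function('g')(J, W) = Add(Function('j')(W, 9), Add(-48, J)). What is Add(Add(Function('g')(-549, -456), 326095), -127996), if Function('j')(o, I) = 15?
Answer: 197517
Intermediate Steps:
Function('g')(J, W) = Add(-33, J) (Function('g')(J, W) = Add(15, Add(-48, J)) = Add(-33, J))
Add(Add(Function('g')(-549, -456), 326095), -127996) = Add(Add(Add(-33, -549), 326095), -127996) = Add(Add(-582, 326095), -127996) = Add(325513, -127996) = 197517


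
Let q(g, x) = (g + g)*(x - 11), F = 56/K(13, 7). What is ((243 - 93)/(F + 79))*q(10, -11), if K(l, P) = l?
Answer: -286000/361 ≈ -792.24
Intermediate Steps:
F = 56/13 ≈ 4.3077
q(g, x) = 2*g*(-11 + x) (q(g, x) = (2*g)*(-11 + x) = 2*g*(-11 + x))
((243 - 93)/(F + 79))*q(10, -11) = ((243 - 93)/(56/13 + 79))*(2*10*(-11 - 11)) = (150/(1083/13))*(2*10*(-22)) = (150*(13/1083))*(-440) = (650/361)*(-440) = -286000/361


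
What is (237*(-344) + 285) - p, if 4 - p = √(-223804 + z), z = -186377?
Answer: -81247 + I*√410181 ≈ -81247.0 + 640.45*I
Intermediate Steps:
p = 4 - I*√410181 (p = 4 - √(-223804 - 186377) = 4 - √(-410181) = 4 - I*√410181 ≈ 4.0 - 640.45*I)
(237*(-344) + 285) - p = (237*(-344) + 285) - (4 - I*√410181) = (-81528 + 285) + (-4 + I*√410181) = -81243 + (-4 + I*√410181) = -81247 + I*√410181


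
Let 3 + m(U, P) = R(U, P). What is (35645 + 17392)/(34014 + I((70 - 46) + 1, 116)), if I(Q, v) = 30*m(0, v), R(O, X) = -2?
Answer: 213/136 ≈ 1.5662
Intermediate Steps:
m(U, P) = -5 (m(U, P) = -3 - 2 = -5)
I(Q, v) = -150 (I(Q, v) = 30*(-5) = -150)
(35645 + 17392)/(34014 + I((70 - 46) + 1, 116)) = (35645 + 17392)/(34014 - 150) = 53037/33864 = 53037*(1/33864) = 213/136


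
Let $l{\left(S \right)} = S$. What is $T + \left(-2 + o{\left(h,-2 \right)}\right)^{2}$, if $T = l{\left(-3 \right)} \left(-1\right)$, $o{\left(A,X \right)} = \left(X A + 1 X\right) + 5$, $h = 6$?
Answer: $124$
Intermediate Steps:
$o{\left(A,X \right)} = 5 + X + A X$ ($o{\left(A,X \right)} = \left(A X + X\right) + 5 = \left(X + A X\right) + 5 = 5 + X + A X$)
$T = 3$ ($T = \left(-3\right) \left(-1\right) = 3$)
$T + \left(-2 + o{\left(h,-2 \right)}\right)^{2} = 3 + \left(-2 + \left(5 - 2 + 6 \left(-2\right)\right)\right)^{2} = 3 + \left(-2 - 9\right)^{2} = 3 + \left(-11\right)^{2} = 3 + 121 = 124$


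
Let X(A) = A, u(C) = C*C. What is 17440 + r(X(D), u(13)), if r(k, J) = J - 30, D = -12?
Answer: 17579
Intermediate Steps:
u(C) = C²
r(k, J) = -30 + J
17440 + r(X(D), u(13)) = 17440 + (-30 + 13²) = 17440 + (-30 + 169) = 17440 + 139 = 17579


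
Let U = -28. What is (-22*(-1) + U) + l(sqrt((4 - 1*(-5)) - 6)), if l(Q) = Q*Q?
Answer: -3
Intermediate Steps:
l(Q) = Q**2
(-22*(-1) + U) + l(sqrt((4 - 1*(-5)) - 6)) = (-22*(-1) - 28) + (sqrt((4 - 1*(-5)) - 6))**2 = (22 - 28) + (sqrt((4 + 5) - 6))**2 = -6 + (sqrt(9 - 6))**2 = -6 + (sqrt(3))**2 = -6 + 3 = -3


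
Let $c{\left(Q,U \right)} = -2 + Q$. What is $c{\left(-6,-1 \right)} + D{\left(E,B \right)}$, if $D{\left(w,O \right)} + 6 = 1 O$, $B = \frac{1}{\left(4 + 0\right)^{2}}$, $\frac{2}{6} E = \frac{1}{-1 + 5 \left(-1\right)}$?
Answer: $- \frac{223}{16} \approx -13.938$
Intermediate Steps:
$E = - \frac{1}{2}$ ($E = \frac{3}{-1 + 5 \left(-1\right)} = \frac{3}{-1 - 5} = \frac{3}{-6} = 3 \left(- \frac{1}{6}\right) = - \frac{1}{2} \approx -0.5$)
$B = \frac{1}{16}$ ($B = \frac{1}{4^{2}} = \frac{1}{16} \approx 0.0625$)
$D{\left(w,O \right)} = -6 + O$ ($D{\left(w,O \right)} = -6 + 1 O = -6 + O$)
$c{\left(-6,-1 \right)} + D{\left(E,B \right)} = \left(-2 - 6\right) + \left(-6 + \frac{1}{16}\right) = -8 - \frac{95}{16} = - \frac{223}{16}$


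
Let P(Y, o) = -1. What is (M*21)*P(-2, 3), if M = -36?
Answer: 756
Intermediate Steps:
(M*21)*P(-2, 3) = -36*21*(-1) = -756*(-1) = 756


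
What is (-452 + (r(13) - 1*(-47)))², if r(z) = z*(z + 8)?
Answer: 17424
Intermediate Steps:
r(z) = z*(8 + z)
(-452 + (r(13) - 1*(-47)))² = (-452 + (13*(8 + 13) - 1*(-47)))² = (-452 + (13*21 + 47))² = (-452 + (273 + 47))² = (-452 + 320)² = (-132)² = 17424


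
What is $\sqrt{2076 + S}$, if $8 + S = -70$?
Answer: $3 \sqrt{222} \approx 44.699$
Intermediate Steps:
$S = -78$ ($S = -8 - 70 = -78$)
$\sqrt{2076 + S} = \sqrt{2076 - 78} = \sqrt{1998} = 3 \sqrt{222}$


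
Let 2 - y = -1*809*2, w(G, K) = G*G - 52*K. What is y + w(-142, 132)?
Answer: 14920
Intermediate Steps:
w(G, K) = G² - 52*K
y = 1620 (y = 2 - (-1*809)*2 = 2 - (-809)*2 = 2 - 1*(-1618) = 2 + 1618 = 1620)
y + w(-142, 132) = 1620 + ((-142)² - 52*132) = 1620 + (20164 - 6864) = 1620 + 13300 = 14920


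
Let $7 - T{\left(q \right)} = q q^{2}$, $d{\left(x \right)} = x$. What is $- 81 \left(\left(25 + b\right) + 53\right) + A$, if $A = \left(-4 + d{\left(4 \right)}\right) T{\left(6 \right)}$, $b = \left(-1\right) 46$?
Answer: $-2592$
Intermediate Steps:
$T{\left(q \right)} = 7 - q^{3}$ ($T{\left(q \right)} = 7 - q q^{2} = 7 - q^{3}$)
$b = -46$
$A = 0$ ($A = \left(-4 + 4\right) \left(7 - 6^{3}\right) = 0 \left(7 - 216\right) = 0 \left(-209\right) = 0$)
$- 81 \left(\left(25 + b\right) + 53\right) + A = - 81 \left(\left(25 - 46\right) + 53\right) + 0 = - 81 \left(-21 + 53\right) + 0 = \left(-81\right) 32 + 0 = -2592 + 0 = -2592$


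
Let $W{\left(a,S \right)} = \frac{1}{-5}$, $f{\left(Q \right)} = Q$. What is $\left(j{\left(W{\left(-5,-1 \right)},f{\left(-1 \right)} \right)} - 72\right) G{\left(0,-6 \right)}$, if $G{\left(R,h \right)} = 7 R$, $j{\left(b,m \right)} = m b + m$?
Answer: $0$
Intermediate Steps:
$W{\left(a,S \right)} = - \frac{1}{5}$
$j{\left(b,m \right)} = m + b m$ ($j{\left(b,m \right)} = b m + m = m + b m$)
$\left(j{\left(W{\left(-5,-1 \right)},f{\left(-1 \right)} \right)} - 72\right) G{\left(0,-6 \right)} = \left(- (1 - \frac{1}{5}) - 72\right) 7 \cdot 0 = \left(\left(-1\right) \frac{4}{5} - 72\right) 0 = \left(- \frac{4}{5} - 72\right) 0 = \left(- \frac{364}{5}\right) 0 = 0$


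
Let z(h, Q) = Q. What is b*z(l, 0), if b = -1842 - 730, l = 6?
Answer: 0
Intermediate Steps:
b = -2572
b*z(l, 0) = -2572*0 = 0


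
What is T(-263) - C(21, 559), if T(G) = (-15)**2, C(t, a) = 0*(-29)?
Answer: 225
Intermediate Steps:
C(t, a) = 0
T(G) = 225
T(-263) - C(21, 559) = 225 - 1*0 = 225 + 0 = 225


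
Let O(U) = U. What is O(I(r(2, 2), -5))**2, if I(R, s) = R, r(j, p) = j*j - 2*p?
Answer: 0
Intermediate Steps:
r(j, p) = j**2 - 2*p
O(I(r(2, 2), -5))**2 = (2**2 - 2*2)**2 = (4 - 4)**2 = 0**2 = 0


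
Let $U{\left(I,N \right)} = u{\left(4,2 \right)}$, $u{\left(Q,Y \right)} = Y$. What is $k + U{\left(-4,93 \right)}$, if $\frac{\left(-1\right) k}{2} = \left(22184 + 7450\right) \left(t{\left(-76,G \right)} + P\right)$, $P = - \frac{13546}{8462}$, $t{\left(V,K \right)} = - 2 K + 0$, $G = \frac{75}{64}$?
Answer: $\frac{7913249533}{33848} \approx 2.3379 \cdot 10^{5}$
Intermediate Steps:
$U{\left(I,N \right)} = 2$
$G = \frac{75}{64}$ ($G = 75 \cdot \frac{1}{64} = \frac{75}{64} \approx 1.1719$)
$t{\left(V,K \right)} = - 2 K$
$P = - \frac{6773}{4231}$ ($P = \left(-13546\right) \frac{1}{8462} = - \frac{6773}{4231} \approx -1.6008$)
$k = \frac{7913181837}{33848}$ ($k = - 2 \left(22184 + 7450\right) \left(\left(-2\right) \frac{75}{64} - \frac{6773}{4231}\right) = - 2 \cdot 29634 \left(- \frac{75}{32} - \frac{6773}{4231}\right) = - 2 \cdot 29634 \left(- \frac{534061}{135392}\right) = \left(-2\right) \left(- \frac{7913181837}{67696}\right) = \frac{7913181837}{33848} \approx 2.3379 \cdot 10^{5}$)
$k + U{\left(-4,93 \right)} = \frac{7913181837}{33848} + 2 = \frac{7913249533}{33848}$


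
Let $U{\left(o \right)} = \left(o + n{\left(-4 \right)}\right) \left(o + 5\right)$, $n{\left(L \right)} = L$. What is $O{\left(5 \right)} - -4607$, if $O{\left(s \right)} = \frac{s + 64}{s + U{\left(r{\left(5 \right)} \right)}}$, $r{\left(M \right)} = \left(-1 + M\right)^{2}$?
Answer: $\frac{1184068}{257} \approx 4607.3$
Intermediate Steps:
$U{\left(o \right)} = \left(-4 + o\right) \left(5 + o\right)$ ($U{\left(o \right)} = \left(o - 4\right) \left(o + 5\right) = \left(-4 + o\right) \left(5 + o\right)$)
$O{\left(s \right)} = \frac{64 + s}{252 + s}$ ($O{\left(s \right)} = \frac{s + 64}{s + \left(-20 + \left(-1 + 5\right)^{2} + \left(\left(-1 + 5\right)^{2}\right)^{2}\right)} = \frac{64 + s}{s + \left(-20 + 4^{2} + \left(4^{2}\right)^{2}\right)} = \frac{64 + s}{s + \left(-20 + 16 + 16^{2}\right)} = \frac{64 + s}{s + \left(-20 + 16 + 256\right)} = \frac{64 + s}{s + 252} = \frac{64 + s}{252 + s}$)
$O{\left(5 \right)} - -4607 = \frac{64 + 5}{252 + 5} - -4607 = \frac{1}{257} \cdot 69 + 4607 = \frac{69}{257} + 4607 = \frac{1184068}{257}$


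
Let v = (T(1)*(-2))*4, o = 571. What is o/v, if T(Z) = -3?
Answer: 571/24 ≈ 23.792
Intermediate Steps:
v = 24 (v = -3*(-2)*4 = 6*4 = 24)
o/v = 571/24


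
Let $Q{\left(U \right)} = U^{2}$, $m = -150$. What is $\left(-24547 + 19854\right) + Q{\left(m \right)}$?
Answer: $17807$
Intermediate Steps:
$\left(-24547 + 19854\right) + Q{\left(m \right)} = \left(-24547 + 19854\right) + \left(-150\right)^{2} = -4693 + 22500 = 17807$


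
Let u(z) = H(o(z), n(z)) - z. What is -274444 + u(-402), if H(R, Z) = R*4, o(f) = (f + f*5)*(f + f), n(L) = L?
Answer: 7482950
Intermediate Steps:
o(f) = 12*f² (o(f) = (f + 5*f)*(2*f) = (6*f)*(2*f) = 12*f²)
H(R, Z) = 4*R
u(z) = -z + 48*z² (u(z) = 4*(12*z²) - z = 48*z² - z = -z + 48*z²)
-274444 + u(-402) = -274444 - 402*(-1 + 48*(-402)) = -274444 - 402*(-1 - 19296) = -274444 - 402*(-19297) = -274444 + 7757394 = 7482950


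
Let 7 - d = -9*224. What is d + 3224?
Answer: 5247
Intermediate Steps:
d = 2023 (d = 7 - (-9)*224 = 7 - 1*(-2016) = 7 + 2016 = 2023)
d + 3224 = 2023 + 3224 = 5247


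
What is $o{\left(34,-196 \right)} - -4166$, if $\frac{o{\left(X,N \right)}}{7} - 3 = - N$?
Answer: $5559$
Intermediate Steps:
$o{\left(X,N \right)} = 21 - 7 N$ ($o{\left(X,N \right)} = 21 + 7 \left(- N\right) = 21 - 7 N$)
$o{\left(34,-196 \right)} - -4166 = \left(21 - -1372\right) - -4166 = \left(21 + 1372\right) + 4166 = 1393 + 4166 = 5559$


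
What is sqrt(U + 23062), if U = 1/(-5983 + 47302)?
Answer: sqrt(4374758294389)/13773 ≈ 151.86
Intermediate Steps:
U = 1/41319 ≈ 2.4202e-5
sqrt(U + 23062) = sqrt(1/41319 + 23062) = sqrt(952898779/41319) = sqrt(4374758294389)/13773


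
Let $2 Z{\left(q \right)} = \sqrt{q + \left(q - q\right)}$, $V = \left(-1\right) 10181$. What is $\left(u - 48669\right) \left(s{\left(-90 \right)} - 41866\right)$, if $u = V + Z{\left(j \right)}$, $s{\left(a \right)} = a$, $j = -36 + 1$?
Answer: $2469110600 - 20978 i \sqrt{35} \approx 2.4691 \cdot 10^{9} - 1.2411 \cdot 10^{5} i$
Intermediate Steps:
$j = -35$
$V = -10181$
$Z{\left(q \right)} = \frac{\sqrt{q}}{2}$ ($Z{\left(q \right)} = \frac{\sqrt{q + \left(q - q\right)}}{2} = \frac{\sqrt{q + 0}}{2} = \frac{\sqrt{q}}{2}$)
$u = -10181 + \frac{i \sqrt{35}}{2}$ ($u = -10181 + \frac{\sqrt{-35}}{2} = -10181 + \frac{i \sqrt{35}}{2} \approx -10181.0 + 2.958 i$)
$\left(u - 48669\right) \left(s{\left(-90 \right)} - 41866\right) = \left(\left(-10181 + \frac{i \sqrt{35}}{2}\right) - 48669\right) \left(-90 - 41866\right) = \left(-58850 + \frac{i \sqrt{35}}{2}\right) \left(-41956\right) = 2469110600 - 20978 i \sqrt{35}$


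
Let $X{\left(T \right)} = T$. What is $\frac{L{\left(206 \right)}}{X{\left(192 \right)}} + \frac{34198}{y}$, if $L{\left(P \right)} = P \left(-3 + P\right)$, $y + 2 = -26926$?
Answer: $\frac{11661553}{53856} \approx 216.53$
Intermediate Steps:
$y = -26928$ ($y = -2 - 26926 = -26928$)
$\frac{L{\left(206 \right)}}{X{\left(192 \right)}} + \frac{34198}{y} = \frac{206 \left(-3 + 206\right)}{192} + \frac{34198}{-26928} = 206 \cdot 203 \cdot \frac{1}{192} + 34198 \left(- \frac{1}{26928}\right) = 41818 \cdot \frac{1}{192} - \frac{17099}{13464} = \frac{20909}{96} - \frac{17099}{13464} = \frac{11661553}{53856}$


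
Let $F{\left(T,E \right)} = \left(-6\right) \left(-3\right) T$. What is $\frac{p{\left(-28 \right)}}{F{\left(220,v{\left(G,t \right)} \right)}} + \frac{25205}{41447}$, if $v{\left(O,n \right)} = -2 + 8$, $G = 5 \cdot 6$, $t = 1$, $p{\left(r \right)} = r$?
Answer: $\frac{24662821}{41032530} \approx 0.60106$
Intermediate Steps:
$G = 30$
$v{\left(O,n \right)} = 6$
$F{\left(T,E \right)} = 18 T$
$\frac{p{\left(-28 \right)}}{F{\left(220,v{\left(G,t \right)} \right)}} + \frac{25205}{41447} = - \frac{28}{18 \cdot 220} + \frac{25205}{41447} = - \frac{28}{3960} + 25205 \cdot \frac{1}{41447} = \left(-28\right) \frac{1}{3960} + \frac{25205}{41447} = - \frac{7}{990} + \frac{25205}{41447} = \frac{24662821}{41032530}$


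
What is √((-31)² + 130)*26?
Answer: 26*√1091 ≈ 858.79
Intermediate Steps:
√((-31)² + 130)*26 = √(961 + 130)*26 = √1091*26 = 26*√1091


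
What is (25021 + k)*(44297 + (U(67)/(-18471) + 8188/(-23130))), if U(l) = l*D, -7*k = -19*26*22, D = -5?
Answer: 39114926643443852/33229329 ≈ 1.1771e+9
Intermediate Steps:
k = 10868/7 (k = -(-19*26)*22/7 = -(-494)*22/7 = -⅐*(-10868) = 10868/7 ≈ 1552.6)
U(l) = -5*l (U(l) = l*(-5) = -5*l)
(25021 + k)*(44297 + (U(67)/(-18471) + 8188/(-23130))) = (25021 + 10868/7)*(44297 + (-5*67/(-18471) + 8188/(-23130))) = 186015*(44297 + (-335*(-1/18471) + 8188*(-1/23130)))/7 = 186015*(44297 + (335/18471 - 4094/11565))/7 = 186015*(44297 - 23915333/71205705)/7 = (186015/7)*(3154175199052/71205705) = 39114926643443852/33229329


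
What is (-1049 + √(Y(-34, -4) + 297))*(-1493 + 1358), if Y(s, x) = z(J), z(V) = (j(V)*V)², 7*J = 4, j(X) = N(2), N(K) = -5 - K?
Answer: 141615 - 135*√313 ≈ 1.3923e+5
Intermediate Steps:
j(X) = -7 (j(X) = -5 - 1*2 = -5 - 2 = -7)
J = 4/7 (J = (⅐)*4 = 4/7 ≈ 0.57143)
z(V) = 49*V² (z(V) = (-7*V)² = 49*V²)
Y(s, x) = 16 (Y(s, x) = 49*(4/7)² = 49*(16/49) = 16)
(-1049 + √(Y(-34, -4) + 297))*(-1493 + 1358) = (-1049 + √(16 + 297))*(-1493 + 1358) = (-1049 + √313)*(-135) = 141615 - 135*√313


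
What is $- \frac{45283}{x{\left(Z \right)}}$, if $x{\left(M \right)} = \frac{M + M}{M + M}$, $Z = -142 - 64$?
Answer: $-45283$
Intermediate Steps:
$Z = -206$
$x{\left(M \right)} = 1$ ($x{\left(M \right)} = \frac{2 M}{2 M} = 2 M \frac{1}{2 M} = 1$)
$- \frac{45283}{x{\left(Z \right)}} = - \frac{45283}{1} = \left(-45283\right) 1 = -45283$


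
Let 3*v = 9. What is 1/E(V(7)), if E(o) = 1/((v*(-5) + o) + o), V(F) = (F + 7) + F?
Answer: 27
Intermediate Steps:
v = 3 (v = (⅓)*9 = 3)
V(F) = 7 + 2*F (V(F) = (7 + F) + F = 7 + 2*F)
E(o) = 1/(-15 + 2*o) (E(o) = 1/((3*(-5) + o) + o) = 1/((-15 + o) + o) = 1/(-15 + 2*o))
1/E(V(7)) = 1/(1/(-15 + 2*(7 + 2*7))) = 1/(1/(-15 + 2*(7 + 14))) = 1/(1/(-15 + 2*21)) = 1/(1/(-15 + 42)) = 1/(1/27) = 27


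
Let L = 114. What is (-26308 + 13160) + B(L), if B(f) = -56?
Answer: -13204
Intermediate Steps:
(-26308 + 13160) + B(L) = (-26308 + 13160) - 56 = -13148 - 56 = -13204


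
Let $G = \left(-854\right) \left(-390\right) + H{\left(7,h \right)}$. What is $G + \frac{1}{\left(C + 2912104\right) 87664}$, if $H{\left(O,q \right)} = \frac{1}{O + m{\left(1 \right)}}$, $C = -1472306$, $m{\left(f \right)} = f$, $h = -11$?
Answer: $\frac{42038333357794805}{126218451872} \approx 3.3306 \cdot 10^{5}$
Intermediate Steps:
$H{\left(O,q \right)} = \frac{1}{1 + O}$ ($H{\left(O,q \right)} = \frac{1}{O + 1} = \frac{1}{1 + O}$)
$G = \frac{2664481}{8}$ ($G = \left(-854\right) \left(-390\right) + \frac{1}{1 + 7} = 333060 + \frac{1}{8} = \frac{2664481}{8} \approx 3.3306 \cdot 10^{5}$)
$G + \frac{1}{\left(C + 2912104\right) 87664} = \frac{2664481}{8} + \frac{1}{\left(-1472306 + 2912104\right) 87664} = \frac{2664481}{8} + \frac{1}{1439798} \cdot \frac{1}{87664} = \frac{2664481}{8} + \frac{1}{126218451872} = \frac{42038333357794805}{126218451872}$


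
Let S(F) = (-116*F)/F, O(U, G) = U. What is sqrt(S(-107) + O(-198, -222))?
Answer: I*sqrt(314) ≈ 17.72*I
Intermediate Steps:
S(F) = -116
sqrt(S(-107) + O(-198, -222)) = sqrt(-116 - 198) = sqrt(-314) = I*sqrt(314)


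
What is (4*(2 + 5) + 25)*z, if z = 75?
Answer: 3975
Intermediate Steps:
(4*(2 + 5) + 25)*z = (4*(2 + 5) + 25)*75 = (4*7 + 25)*75 = (28 + 25)*75 = 53*75 = 3975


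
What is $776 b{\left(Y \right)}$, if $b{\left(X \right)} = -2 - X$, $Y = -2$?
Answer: $0$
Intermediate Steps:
$776 b{\left(Y \right)} = 776 \left(-2 - -2\right) = 776 \left(-2 + 2\right) = 776 \cdot 0 = 0$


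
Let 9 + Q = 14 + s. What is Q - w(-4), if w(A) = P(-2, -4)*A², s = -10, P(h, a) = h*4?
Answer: 123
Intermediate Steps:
P(h, a) = 4*h
w(A) = -8*A² (w(A) = (4*(-2))*A² = -8*A²)
Q = -5 (Q = -9 + (14 - 10) = -9 + 4 = -5)
Q - w(-4) = -5 - (-8)*(-4)² = -5 - (-8)*16 = -5 - 1*(-128) = -5 + 128 = 123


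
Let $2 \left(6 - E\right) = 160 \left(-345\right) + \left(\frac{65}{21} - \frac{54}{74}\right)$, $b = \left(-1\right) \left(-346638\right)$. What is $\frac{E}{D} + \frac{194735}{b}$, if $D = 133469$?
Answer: $\frac{3070010256021}{3994248550166} \approx 0.76861$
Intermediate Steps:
$b = 346638$
$E = \frac{21448943}{777}$ ($E = 6 - \frac{160 \left(-345\right) + \left(\frac{65}{21} - \frac{54}{74}\right)}{2} = 6 - \frac{-55200 + \left(65 \cdot \frac{1}{21} - \frac{27}{37}\right)}{2} = 6 - \frac{-55200 + \left(\frac{65}{21} - \frac{27}{37}\right)}{2} = 6 - \frac{-55200 + \frac{1838}{777}}{2} = 6 - - \frac{21444281}{777} = 6 + \frac{21444281}{777} = \frac{21448943}{777} \approx 27605.0$)
$\frac{E}{D} + \frac{194735}{b} = \frac{21448943}{777 \cdot 133469} + \frac{194735}{346638} = \frac{21448943}{777} \cdot \frac{1}{133469} + 194735 \cdot \frac{1}{346638} = \frac{21448943}{103705413} + \frac{194735}{346638} = \frac{3070010256021}{3994248550166}$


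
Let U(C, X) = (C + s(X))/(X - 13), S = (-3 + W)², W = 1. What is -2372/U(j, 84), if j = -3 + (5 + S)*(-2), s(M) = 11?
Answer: 84206/5 ≈ 16841.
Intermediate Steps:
S = 4 (S = (-3 + 1)² = (-2)² = 4)
j = -21 (j = -3 + (5 + 4)*(-2) = -3 + 9*(-2) = -3 - 18 = -21)
U(C, X) = (11 + C)/(-13 + X) (U(C, X) = (C + 11)/(X - 13) = (11 + C)/(-13 + X))
-2372/U(j, 84) = -2372*(-13 + 84)/(11 - 21) = -2372/(-10/71) = -2372*(-71/10) = 84206/5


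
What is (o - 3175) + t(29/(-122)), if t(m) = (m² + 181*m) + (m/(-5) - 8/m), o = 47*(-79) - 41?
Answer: -14974025563/2158180 ≈ -6938.3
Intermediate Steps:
o = -3754 (o = -3713 - 41 = -3754)
t(m) = m² - 8/m + 904*m/5 (t(m) = (m² + 181*m) + (m*(-⅕) - 8/m) = (m² + 181*m) + (-m/5 - 8/m) = (m² + 181*m) + (-8/m - m/5) = m² - 8/m + 904*m/5)
(o - 3175) + t(29/(-122)) = (-3754 - 3175) + ((29/(-122))² - 8/(29/(-122)) + 904*(29/(-122))/5) = -6929 + ((29*(-1/122))² - 8/(29*(-1/122)) + 904*(29*(-1/122))/5) = -6929 + ((-29/122)² - 8/(-29/122) + (904/5)*(-29/122)) = -6929 + (841/14884 - 8*(-122/29) - 13108/305) = -6929 + (841/14884 + 976/29 - 13108/305) = -6929 - 19996343/2158180 = -14974025563/2158180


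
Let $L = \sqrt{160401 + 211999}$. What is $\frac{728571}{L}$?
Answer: $\frac{728571 \sqrt{19}}{2660} \approx 1193.9$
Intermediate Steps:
$L = 140 \sqrt{19}$ ($L = \sqrt{372400} = 140 \sqrt{19} \approx 610.25$)
$\frac{728571}{L} = \frac{728571}{140 \sqrt{19}} = 728571 \frac{\sqrt{19}}{2660} = \frac{728571 \sqrt{19}}{2660}$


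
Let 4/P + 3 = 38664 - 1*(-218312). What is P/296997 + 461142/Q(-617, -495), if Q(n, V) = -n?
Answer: 35194454317174970/47089569619977 ≈ 747.39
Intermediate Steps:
P = 4/256973 (P = 4/(-3 + (38664 - 1*(-218312))) = 4/(-3 + (38664 + 218312)) = 4/(-3 + 256976) = 4/256973 ≈ 1.5566e-5)
P/296997 + 461142/Q(-617, -495) = (4/256973)/296997 + 461142/((-1*(-617))) = (4/256973)*(1/296997) + 461142/617 = 4/76320210081 + 461142*(1/617) = 4/76320210081 + 461142/617 = 35194454317174970/47089569619977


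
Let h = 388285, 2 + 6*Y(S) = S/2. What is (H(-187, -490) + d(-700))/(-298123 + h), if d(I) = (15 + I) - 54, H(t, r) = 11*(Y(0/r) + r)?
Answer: -9199/135243 ≈ -0.068018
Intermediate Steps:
Y(S) = -⅓ + S/12 (Y(S) = -⅓ + (S/2)/6 = -⅓ + S/12)
H(t, r) = -11/3 + 11*r (H(t, r) = 11*((-⅓ + (0/r)/12) + r) = 11*((-⅓ + (1/12)*0) + r) = 11*((-⅓ + 0) + r) = 11*(-⅓ + r) = -11/3 + 11*r)
d(I) = -39 + I
(H(-187, -490) + d(-700))/(-298123 + h) = ((-11/3 + 11*(-490)) + (-39 - 700))/(-298123 + 388285) = ((-11/3 - 5390) - 739)/90162 = (-16181/3 - 739)*(1/90162) = -18398/3*1/90162 = -9199/135243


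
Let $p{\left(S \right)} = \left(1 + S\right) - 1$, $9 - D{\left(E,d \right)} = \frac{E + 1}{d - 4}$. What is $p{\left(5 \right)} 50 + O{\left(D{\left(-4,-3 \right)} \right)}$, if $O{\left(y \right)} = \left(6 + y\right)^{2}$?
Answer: $\frac{22654}{49} \approx 462.33$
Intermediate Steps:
$D{\left(E,d \right)} = 9 - \frac{1 + E}{-4 + d}$ ($D{\left(E,d \right)} = 9 - \frac{E + 1}{d - 4} = 9 - \frac{1 + E}{-4 + d}$)
$p{\left(S \right)} = S$
$p{\left(5 \right)} 50 + O{\left(D{\left(-4,-3 \right)} \right)} = 5 \cdot 50 + \left(6 + \frac{-37 - -4 + 9 \left(-3\right)}{-4 - 3}\right)^{2} = 250 + \left(6 + \frac{-37 + 4 - 27}{-7}\right)^{2} = 250 + \left(6 - - \frac{60}{7}\right)^{2} = 250 + \left(6 + \frac{60}{7}\right)^{2} = 250 + \left(\frac{102}{7}\right)^{2} = 250 + \frac{10404}{49} = \frac{22654}{49}$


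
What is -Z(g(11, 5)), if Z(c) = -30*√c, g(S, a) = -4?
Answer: 60*I ≈ 60.0*I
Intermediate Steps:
-Z(g(11, 5)) = -(-30)*√(-4) = -(-30)*2*I = -(-60)*I = 60*I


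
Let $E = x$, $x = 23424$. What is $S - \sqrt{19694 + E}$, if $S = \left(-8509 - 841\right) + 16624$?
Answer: $7274 - \sqrt{43118} \approx 7066.4$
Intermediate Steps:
$E = 23424$
$S = 7274$ ($S = -9350 + 16624 = 7274$)
$S - \sqrt{19694 + E} = 7274 - \sqrt{19694 + 23424} = 7274 - \sqrt{43118}$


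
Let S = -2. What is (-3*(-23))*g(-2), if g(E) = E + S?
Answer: -276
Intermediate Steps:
g(E) = -2 + E (g(E) = E - 2 = -2 + E)
(-3*(-23))*g(-2) = (-3*(-23))*(-2 - 2) = 69*(-4) = -276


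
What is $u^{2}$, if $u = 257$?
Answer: $66049$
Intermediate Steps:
$u^{2} = 257^{2} = 66049$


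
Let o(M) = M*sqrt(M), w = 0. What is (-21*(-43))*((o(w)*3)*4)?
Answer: 0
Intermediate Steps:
o(M) = M**(3/2)
(-21*(-43))*((o(w)*3)*4) = (-21*(-43))*((0**(3/2)*3)*4) = 903*((0*3)*4) = 903*(0*4) = 903*0 = 0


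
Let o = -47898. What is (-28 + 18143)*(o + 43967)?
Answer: -71210065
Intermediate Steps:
(-28 + 18143)*(o + 43967) = (-28 + 18143)*(-47898 + 43967) = 18115*(-3931) = -71210065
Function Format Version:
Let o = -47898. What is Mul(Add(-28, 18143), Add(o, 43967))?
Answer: -71210065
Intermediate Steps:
Mul(Add(-28, 18143), Add(o, 43967)) = Mul(Add(-28, 18143), Add(-47898, 43967)) = Mul(18115, -3931) = -71210065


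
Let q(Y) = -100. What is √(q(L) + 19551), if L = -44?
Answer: √19451 ≈ 139.47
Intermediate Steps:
√(q(L) + 19551) = √(-100 + 19551) = √19451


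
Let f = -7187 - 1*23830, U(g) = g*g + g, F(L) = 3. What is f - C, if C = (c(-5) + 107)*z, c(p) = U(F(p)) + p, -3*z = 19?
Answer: -30295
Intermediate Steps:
z = -19/3 (z = -⅓*19 = -19/3 ≈ -6.3333)
U(g) = g + g² (U(g) = g² + g = g + g²)
c(p) = 12 + p (c(p) = 3*(1 + 3) + p = 3*4 + p = 12 + p)
f = -31017 (f = -7187 - 23830 = -31017)
C = -722 (C = ((12 - 5) + 107)*(-19/3) = (7 + 107)*(-19/3) = 114*(-19/3) = -722)
f - C = -31017 - 1*(-722) = -31017 + 722 = -30295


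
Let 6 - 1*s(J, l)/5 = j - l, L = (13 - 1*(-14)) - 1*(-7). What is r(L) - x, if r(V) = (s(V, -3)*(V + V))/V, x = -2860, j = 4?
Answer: 2850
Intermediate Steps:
L = 34 (L = (13 + 14) + 7 = 27 + 7 = 34)
s(J, l) = 10 + 5*l (s(J, l) = 30 - 5*(4 - l) = 30 + (-20 + 5*l) = 10 + 5*l)
r(V) = -10 (r(V) = ((10 + 5*(-3))*(V + V))/V = ((10 - 15)*(2*V))/V = (-10*V)/V = -10)
r(L) - x = -10 - 1*(-2860) = -10 + 2860 = 2850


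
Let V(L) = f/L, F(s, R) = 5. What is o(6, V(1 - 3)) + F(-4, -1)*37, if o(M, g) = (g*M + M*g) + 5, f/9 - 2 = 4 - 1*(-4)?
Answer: -350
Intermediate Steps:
f = 90 (f = 18 + 9*(4 - 1*(-4)) = 18 + 9*(4 + 4) = 18 + 9*8 = 18 + 72 = 90)
V(L) = 90/L
o(M, g) = 5 + 2*M*g (o(M, g) = (M*g + M*g) + 5 = 2*M*g + 5 = 5 + 2*M*g)
o(6, V(1 - 3)) + F(-4, -1)*37 = (5 + 2*6*(90/(1 - 3))) + 5*37 = (5 + 2*6*(90/(-2))) + 185 = (5 + 2*6*(90*(-1/2))) + 185 = (5 + 2*6*(-45)) + 185 = (5 - 540) + 185 = -535 + 185 = -350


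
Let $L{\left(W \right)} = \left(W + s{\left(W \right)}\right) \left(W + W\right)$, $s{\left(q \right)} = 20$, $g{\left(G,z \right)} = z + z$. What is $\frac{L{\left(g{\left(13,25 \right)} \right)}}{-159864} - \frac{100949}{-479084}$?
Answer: $\frac{1598065367}{9573535572} \approx 0.16693$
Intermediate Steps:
$g{\left(G,z \right)} = 2 z$
$L{\left(W \right)} = 2 W \left(20 + W\right)$ ($L{\left(W \right)} = \left(W + 20\right) \left(W + W\right) = \left(20 + W\right) 2 W = 2 W \left(20 + W\right)$)
$\frac{L{\left(g{\left(13,25 \right)} \right)}}{-159864} - \frac{100949}{-479084} = \frac{2 \cdot 2 \cdot 25 \left(20 + 2 \cdot 25\right)}{-159864} - \frac{100949}{-479084} = 2 \cdot 50 \left(20 + 50\right) \left(- \frac{1}{159864}\right) - - \frac{100949}{479084} = 2 \cdot 50 \cdot 70 \left(- \frac{1}{159864}\right) + \frac{100949}{479084} = 7000 \left(- \frac{1}{159864}\right) + \frac{100949}{479084} = - \frac{875}{19983} + \frac{100949}{479084} = \frac{1598065367}{9573535572}$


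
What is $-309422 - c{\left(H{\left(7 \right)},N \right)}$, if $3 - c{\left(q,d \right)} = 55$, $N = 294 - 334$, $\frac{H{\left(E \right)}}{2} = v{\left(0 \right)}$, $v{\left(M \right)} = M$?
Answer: $-309370$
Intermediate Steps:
$H{\left(E \right)} = 0$ ($H{\left(E \right)} = 2 \cdot 0 = 0$)
$N = -40$
$c{\left(q,d \right)} = -52$ ($c{\left(q,d \right)} = 3 - 55 = -52$)
$-309422 - c{\left(H{\left(7 \right)},N \right)} = -309422 - -52 = -309422 + 52 = -309370$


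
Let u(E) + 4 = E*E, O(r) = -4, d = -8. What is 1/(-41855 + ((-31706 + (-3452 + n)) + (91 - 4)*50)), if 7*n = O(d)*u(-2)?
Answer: -1/72663 ≈ -1.3762e-5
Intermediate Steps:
u(E) = -4 + E² (u(E) = -4 + E*E = -4 + E²)
n = 0 (n = (-4*(-4 + (-2)²))/7 = (-4*(-4 + 4))/7 = (-4*0)/7 = (⅐)*0 = 0)
1/(-41855 + ((-31706 + (-3452 + n)) + (91 - 4)*50)) = 1/(-41855 + ((-31706 + (-3452 + 0)) + (91 - 4)*50)) = 1/(-41855 + ((-31706 - 3452) + 87*50)) = 1/(-41855 + (-35158 + 4350)) = 1/(-41855 - 30808) = 1/(-72663) = -1/72663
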